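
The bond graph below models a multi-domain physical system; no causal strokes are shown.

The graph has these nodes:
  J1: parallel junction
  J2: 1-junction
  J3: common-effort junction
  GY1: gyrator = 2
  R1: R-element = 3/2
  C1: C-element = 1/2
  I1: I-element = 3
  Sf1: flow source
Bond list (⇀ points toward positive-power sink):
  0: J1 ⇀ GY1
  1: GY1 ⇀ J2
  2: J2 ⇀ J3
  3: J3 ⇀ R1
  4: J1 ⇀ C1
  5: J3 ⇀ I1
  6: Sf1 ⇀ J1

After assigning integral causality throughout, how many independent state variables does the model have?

2  (C1, I1 all integral)

#6 stroke at Sf1  (Sf1 (Sf) sets flow on bond)
#4 stroke at J1  (C1: C, integral causality)
#0 stroke at GY1  (J1: bond 4 brought effort, rest push out)
#1 stroke at GY1  (GY1 both-in/both-out from 0)
#2 stroke at J2  (J2 flow already set via bond 1)
#5 stroke at I1  (I1: I, integral causality)
#3 stroke at J3  (closing 0-jn rule on J3)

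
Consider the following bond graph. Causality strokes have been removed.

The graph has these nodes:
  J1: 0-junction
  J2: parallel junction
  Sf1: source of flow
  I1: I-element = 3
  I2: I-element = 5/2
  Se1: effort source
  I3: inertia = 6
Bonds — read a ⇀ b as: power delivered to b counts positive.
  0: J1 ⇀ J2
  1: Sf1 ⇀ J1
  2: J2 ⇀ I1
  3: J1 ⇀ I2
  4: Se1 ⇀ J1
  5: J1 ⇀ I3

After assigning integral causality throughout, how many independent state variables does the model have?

3  (I1, I2, I3 all integral)

b1 |Sf1  (Sf1 (Sf) sets flow on bond)
b4 |J1  (source Se1 imposes e)
b0 |J2  (0-jn J1 has e-setter on 4)
b3 |I2  (0-jn J1 has e-setter on 4)
b5 |I3  (J1: bond 4 brought effort, rest push out)
b2 |I1  (J2 effort already set via bond 0)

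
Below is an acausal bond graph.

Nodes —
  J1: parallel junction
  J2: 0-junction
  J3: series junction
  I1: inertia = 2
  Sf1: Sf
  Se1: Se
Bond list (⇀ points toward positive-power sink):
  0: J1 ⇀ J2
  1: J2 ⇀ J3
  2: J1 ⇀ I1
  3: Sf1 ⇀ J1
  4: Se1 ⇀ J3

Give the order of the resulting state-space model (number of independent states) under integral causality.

1  (I1 all integral)

β3 |Sf1  (Sf1 fixes flow; stroke at Sf1)
β4 |J3  (Se1: effort source, stroke at far end)
β1 |J2  (J3 needs exactly one f-in)
β0 |J1  (common-e at J2 fixed by 1)
β2 |I1  (common-e at J1 fixed by 0)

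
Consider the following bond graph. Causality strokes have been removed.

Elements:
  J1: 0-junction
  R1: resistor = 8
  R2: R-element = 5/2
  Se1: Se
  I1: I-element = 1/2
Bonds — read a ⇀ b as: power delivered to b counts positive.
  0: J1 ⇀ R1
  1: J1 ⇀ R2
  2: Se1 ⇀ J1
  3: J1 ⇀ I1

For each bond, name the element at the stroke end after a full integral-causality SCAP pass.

#2 stroke at J1  (Se1 (Se) sets effort on bond)
#0 stroke at R1  (J1 effort already set via bond 2)
#1 stroke at R2  (0-jn J1 has e-setter on 2)
#3 stroke at I1  (0-jn J1 has e-setter on 2)

β0 stroke at R1
β1 stroke at R2
β2 stroke at J1
β3 stroke at I1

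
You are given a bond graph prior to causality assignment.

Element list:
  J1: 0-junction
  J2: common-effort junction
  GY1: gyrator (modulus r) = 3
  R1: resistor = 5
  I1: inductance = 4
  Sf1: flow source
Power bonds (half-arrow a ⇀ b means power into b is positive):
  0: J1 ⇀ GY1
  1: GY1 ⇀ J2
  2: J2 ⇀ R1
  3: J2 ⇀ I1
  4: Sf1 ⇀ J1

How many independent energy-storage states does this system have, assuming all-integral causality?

bond 4 stroke at Sf1  (Sf1 (Sf) sets flow on bond)
bond 0 stroke at J1  (J1: last free bond brings effort in)
bond 1 stroke at J2  (GY1 both-in/both-out from 0)
bond 2 stroke at R1  (0-jn J2 has e-setter on 1)
bond 3 stroke at I1  (0-jn J2 has e-setter on 1)

1  (I1 all integral)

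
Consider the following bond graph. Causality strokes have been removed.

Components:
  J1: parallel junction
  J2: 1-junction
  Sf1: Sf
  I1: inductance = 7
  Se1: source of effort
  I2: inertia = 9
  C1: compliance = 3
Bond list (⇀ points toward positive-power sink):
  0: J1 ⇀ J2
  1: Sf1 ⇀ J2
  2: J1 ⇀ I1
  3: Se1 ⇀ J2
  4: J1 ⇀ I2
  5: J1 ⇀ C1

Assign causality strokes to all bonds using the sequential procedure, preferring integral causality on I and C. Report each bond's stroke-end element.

β1 →Sf1  (Sf1: flow source, stroke at near end)
β3 →J2  (Se1 fixes effort; stroke away)
β0 →J2  (J2: bond 1 brought flow, rest push out)
β2 →I1  (I1: I, integral causality)
β4 →I2  (I2 integral (f out))
β5 →J1  (J1 needs exactly one e-in)

β0 stroke at J2
β1 stroke at Sf1
β2 stroke at I1
β3 stroke at J2
β4 stroke at I2
β5 stroke at J1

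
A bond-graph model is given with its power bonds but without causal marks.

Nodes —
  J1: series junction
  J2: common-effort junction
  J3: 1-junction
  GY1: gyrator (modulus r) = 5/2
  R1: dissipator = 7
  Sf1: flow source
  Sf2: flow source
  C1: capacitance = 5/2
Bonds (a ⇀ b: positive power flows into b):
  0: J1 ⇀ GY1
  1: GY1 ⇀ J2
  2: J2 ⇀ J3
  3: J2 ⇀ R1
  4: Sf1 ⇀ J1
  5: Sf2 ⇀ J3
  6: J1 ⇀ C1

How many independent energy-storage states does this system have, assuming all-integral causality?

#4 →Sf1  (Sf1: flow source, stroke at near end)
#5 →Sf2  (source Sf2 imposes f)
#0 →J1  (common-f at J1 fixed by 4)
#6 →J1  (1-jn J1 has f-setter on 4)
#2 →J3  (J3 flow already set via bond 5)
#1 →J2  (GY1: gyrator matches bond 0)
#3 →R1  (J2 effort already set via bond 1)

1  (C1 all integral)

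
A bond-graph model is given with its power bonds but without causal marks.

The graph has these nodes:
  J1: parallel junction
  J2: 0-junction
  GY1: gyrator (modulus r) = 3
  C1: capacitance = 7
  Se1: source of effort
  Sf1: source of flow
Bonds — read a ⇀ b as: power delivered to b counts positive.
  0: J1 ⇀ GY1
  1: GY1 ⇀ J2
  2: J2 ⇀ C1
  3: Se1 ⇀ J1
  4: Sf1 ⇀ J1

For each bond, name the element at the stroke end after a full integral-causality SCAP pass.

β3 stroke→J1  (Se1: effort source, stroke at far end)
β4 stroke→Sf1  (source Sf1 imposes f)
β0 stroke→GY1  (J1 effort already set via bond 3)
β1 stroke→GY1  (GY GY1: same side as bond 0)
β2 stroke→J2  (J2: last free bond brings effort in)

β0 stroke→GY1
β1 stroke→GY1
β2 stroke→J2
β3 stroke→J1
β4 stroke→Sf1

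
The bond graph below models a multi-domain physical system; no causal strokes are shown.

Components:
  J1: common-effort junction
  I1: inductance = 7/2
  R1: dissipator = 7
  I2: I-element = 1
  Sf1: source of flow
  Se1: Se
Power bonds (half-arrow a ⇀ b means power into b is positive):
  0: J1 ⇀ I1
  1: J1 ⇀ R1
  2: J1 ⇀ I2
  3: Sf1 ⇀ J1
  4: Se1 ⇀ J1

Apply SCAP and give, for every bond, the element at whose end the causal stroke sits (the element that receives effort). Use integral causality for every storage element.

β0 →I1
β1 →R1
β2 →I2
β3 →Sf1
β4 →J1

β3 stroke→Sf1  (Sf1 fixes flow; stroke at Sf1)
β4 stroke→J1  (Se1: effort source, stroke at far end)
β0 stroke→I1  (common-e at J1 fixed by 4)
β1 stroke→R1  (0-jn J1 has e-setter on 4)
β2 stroke→I2  (J1: bond 4 brought effort, rest push out)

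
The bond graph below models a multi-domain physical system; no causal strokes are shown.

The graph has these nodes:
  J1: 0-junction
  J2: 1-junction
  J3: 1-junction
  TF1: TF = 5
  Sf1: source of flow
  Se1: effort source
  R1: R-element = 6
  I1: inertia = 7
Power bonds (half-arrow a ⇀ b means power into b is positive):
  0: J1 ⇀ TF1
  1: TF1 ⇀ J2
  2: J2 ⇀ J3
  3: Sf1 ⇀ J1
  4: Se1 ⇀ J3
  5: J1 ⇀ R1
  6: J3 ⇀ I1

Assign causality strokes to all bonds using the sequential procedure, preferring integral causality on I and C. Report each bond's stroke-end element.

β3 stroke→Sf1  (Sf1 fixes flow; stroke at Sf1)
β4 stroke→J3  (source Se1 imposes e)
β6 stroke→I1  (I1 outputs flow p/I1)
β2 stroke→J3  (J3 flow already set via bond 6)
β1 stroke→J2  (1-jn J2 has f-setter on 2)
β0 stroke→TF1  (TF1: transformer flips bond 1)
β5 stroke→J1  (J1: last free bond brings effort in)

b0 →TF1
b1 →J2
b2 →J3
b3 →Sf1
b4 →J3
b5 →J1
b6 →I1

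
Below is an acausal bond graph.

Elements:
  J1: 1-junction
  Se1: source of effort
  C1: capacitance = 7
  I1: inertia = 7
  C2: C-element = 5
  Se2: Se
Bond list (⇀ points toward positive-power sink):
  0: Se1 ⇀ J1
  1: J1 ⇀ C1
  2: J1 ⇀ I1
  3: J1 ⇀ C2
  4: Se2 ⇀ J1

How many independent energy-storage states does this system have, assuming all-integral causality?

b0 |J1  (Se1 (Se) sets effort on bond)
b4 |J1  (Se2: effort source, stroke at far end)
b1 |J1  (C1 outputs effort q/C1)
b2 |I1  (I1 integral (f out))
b3 |J1  (1-jn J1 has f-setter on 2)

3  (C1, C2, I1 all integral)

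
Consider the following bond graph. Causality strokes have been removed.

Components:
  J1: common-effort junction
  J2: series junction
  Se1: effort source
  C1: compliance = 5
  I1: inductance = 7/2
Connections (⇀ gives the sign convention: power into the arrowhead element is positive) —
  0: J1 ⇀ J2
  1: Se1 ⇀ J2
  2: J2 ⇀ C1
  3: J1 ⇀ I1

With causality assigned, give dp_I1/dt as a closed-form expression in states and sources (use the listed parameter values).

β1 →J2  (Se1 (Se) sets effort on bond)
β2 →J2  (C1 outputs effort q/C1)
β0 →J1  (closing 1-jn rule on J2)
β3 →I1  (J1 effort already set via bond 0)

dp_I1/dt = -E_Se1 + q_C1/5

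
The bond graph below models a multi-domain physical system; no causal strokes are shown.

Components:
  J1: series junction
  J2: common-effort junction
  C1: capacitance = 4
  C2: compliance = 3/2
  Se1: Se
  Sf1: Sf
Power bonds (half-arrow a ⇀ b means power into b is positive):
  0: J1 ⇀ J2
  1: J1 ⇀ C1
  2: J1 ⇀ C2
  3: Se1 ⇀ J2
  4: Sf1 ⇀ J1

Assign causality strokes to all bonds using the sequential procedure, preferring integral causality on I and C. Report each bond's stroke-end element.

b0 →J1
b1 →J1
b2 →J1
b3 →J2
b4 →Sf1

bond 3 stroke at J2  (Se1 (Se) sets effort on bond)
bond 4 stroke at Sf1  (Sf1 fixes flow; stroke at Sf1)
bond 0 stroke at J1  (1-jn J1 has f-setter on 4)
bond 1 stroke at J1  (J1 flow already set via bond 4)
bond 2 stroke at J1  (J1: bond 4 brought flow, rest push out)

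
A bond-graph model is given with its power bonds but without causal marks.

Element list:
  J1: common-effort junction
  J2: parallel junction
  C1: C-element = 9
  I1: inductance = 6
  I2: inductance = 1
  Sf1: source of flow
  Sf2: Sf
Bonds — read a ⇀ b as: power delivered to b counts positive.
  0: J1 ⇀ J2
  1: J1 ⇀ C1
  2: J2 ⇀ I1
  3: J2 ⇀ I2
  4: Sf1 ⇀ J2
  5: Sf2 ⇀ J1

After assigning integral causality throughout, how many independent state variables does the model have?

#4 stroke at Sf1  (Sf1 (Sf) sets flow on bond)
#5 stroke at Sf2  (source Sf2 imposes f)
#1 stroke at J1  (C1 integral (e out))
#0 stroke at J2  (J1: bond 1 brought effort, rest push out)
#2 stroke at I1  (0-jn J2 has e-setter on 0)
#3 stroke at I2  (J2: bond 0 brought effort, rest push out)

3  (C1, I1, I2 all integral)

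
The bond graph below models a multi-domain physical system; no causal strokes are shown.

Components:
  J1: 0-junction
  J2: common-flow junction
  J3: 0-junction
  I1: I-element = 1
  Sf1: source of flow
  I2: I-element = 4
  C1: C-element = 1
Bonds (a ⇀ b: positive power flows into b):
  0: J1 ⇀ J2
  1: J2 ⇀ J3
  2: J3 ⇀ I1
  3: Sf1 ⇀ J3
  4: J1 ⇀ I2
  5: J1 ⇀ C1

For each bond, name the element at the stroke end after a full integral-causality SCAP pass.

#3 stroke→Sf1  (Sf1: flow source, stroke at near end)
#2 stroke→I1  (prefer integral on I1)
#1 stroke→J3  (J3: last free bond brings effort in)
#0 stroke→J2  (J2: bond 1 brought flow, rest push out)
#4 stroke→I2  (prefer integral on I2)
#5 stroke→J1  (J1: last free bond brings effort in)

b0 |J2
b1 |J3
b2 |I1
b3 |Sf1
b4 |I2
b5 |J1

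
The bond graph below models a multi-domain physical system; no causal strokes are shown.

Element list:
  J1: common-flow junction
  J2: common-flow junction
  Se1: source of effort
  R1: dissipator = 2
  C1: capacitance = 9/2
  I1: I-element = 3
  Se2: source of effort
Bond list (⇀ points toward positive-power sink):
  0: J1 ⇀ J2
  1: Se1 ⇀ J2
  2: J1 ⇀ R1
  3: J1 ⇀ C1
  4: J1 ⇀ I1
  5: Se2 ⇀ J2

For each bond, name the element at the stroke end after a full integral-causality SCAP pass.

β1 stroke→J2  (source Se1 imposes e)
β5 stroke→J2  (Se2 fixes effort; stroke away)
β0 stroke→J1  (only one flow-in slot at J2)
β3 stroke→J1  (C1 integral (e out))
β4 stroke→I1  (prefer integral on I1)
β2 stroke→J1  (J1 flow already set via bond 4)

b0 stroke at J1
b1 stroke at J2
b2 stroke at J1
b3 stroke at J1
b4 stroke at I1
b5 stroke at J2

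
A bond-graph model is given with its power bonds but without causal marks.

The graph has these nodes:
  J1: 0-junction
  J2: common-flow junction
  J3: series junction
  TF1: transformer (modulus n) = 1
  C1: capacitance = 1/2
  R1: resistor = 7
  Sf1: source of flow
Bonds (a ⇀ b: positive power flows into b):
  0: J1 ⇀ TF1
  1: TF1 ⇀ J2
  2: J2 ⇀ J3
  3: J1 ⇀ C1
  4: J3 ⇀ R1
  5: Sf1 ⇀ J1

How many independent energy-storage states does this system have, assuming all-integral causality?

#5 →Sf1  (Sf1: flow source, stroke at near end)
#3 →J1  (C1 integral (e out))
#0 →TF1  (common-e at J1 fixed by 3)
#1 →J2  (TF1 one-in-one-out from 0)
#2 →J3  (J2 needs exactly one f-in)
#4 →R1  (J3 needs exactly one f-in)

1  (C1 all integral)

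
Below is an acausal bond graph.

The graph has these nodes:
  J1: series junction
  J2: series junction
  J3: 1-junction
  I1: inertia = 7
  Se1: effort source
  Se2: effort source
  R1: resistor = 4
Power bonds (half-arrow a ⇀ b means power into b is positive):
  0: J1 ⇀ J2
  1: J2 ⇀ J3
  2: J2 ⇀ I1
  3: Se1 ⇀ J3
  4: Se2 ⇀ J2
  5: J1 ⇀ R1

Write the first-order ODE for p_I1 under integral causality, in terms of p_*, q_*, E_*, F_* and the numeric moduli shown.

dp_I1/dt = E_Se1 + E_Se2 - 4*p_I1/7

#3 stroke→J3  (Se1 (Se) sets effort on bond)
#4 stroke→J2  (Se2: effort source, stroke at far end)
#1 stroke→J2  (J3 needs exactly one f-in)
#2 stroke→I1  (I1: I, integral causality)
#0 stroke→J2  (J2 flow already set via bond 2)
#5 stroke→J1  (common-f at J1 fixed by 0)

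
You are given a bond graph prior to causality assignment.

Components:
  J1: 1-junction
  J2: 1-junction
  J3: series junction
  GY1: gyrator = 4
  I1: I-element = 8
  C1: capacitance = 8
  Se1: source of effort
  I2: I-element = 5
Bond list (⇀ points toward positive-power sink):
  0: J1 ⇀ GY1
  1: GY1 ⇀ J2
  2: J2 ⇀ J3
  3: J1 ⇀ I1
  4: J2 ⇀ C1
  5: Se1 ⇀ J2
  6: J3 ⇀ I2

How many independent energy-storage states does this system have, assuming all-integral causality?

β5 stroke at J2  (Se1 (Se) sets effort on bond)
β3 stroke at I1  (I1: I, integral causality)
β0 stroke at J1  (common-f at J1 fixed by 3)
β1 stroke at J2  (GY1 both-in/both-out from 0)
β4 stroke at J2  (C1 integral (e out))
β2 stroke at J3  (J2: last free bond brings flow in)
β6 stroke at I2  (J3 needs exactly one f-in)

3  (C1, I1, I2 all integral)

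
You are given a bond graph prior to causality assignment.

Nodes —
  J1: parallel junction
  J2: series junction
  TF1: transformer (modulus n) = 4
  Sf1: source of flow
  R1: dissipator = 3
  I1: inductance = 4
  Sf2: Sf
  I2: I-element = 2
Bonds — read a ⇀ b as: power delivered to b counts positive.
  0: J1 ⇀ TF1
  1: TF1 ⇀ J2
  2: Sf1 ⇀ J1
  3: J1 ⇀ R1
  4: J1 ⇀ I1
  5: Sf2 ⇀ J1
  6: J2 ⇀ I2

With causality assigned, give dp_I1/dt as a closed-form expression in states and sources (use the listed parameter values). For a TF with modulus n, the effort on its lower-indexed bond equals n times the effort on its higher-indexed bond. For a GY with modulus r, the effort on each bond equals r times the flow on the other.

dp_I1/dt = 3*F_Sf1 + 3*F_Sf2 - 3*p_I1/4 - 3*p_I2/8

β2 →Sf1  (Sf1: flow source, stroke at near end)
β5 →Sf2  (Sf2 (Sf) sets flow on bond)
β4 →I1  (I1 integral (f out))
β6 →I2  (I2: I, integral causality)
β1 →J2  (J2 flow already set via bond 6)
β0 →TF1  (TF1: transformer flips bond 1)
β3 →J1  (J1: last free bond brings effort in)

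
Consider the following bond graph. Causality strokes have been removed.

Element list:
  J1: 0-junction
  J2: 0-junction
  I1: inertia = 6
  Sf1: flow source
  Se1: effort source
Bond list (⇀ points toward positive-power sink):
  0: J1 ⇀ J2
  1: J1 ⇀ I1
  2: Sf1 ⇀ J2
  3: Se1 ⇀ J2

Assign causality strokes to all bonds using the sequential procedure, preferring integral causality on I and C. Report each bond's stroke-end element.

#0 stroke→J1
#1 stroke→I1
#2 stroke→Sf1
#3 stroke→J2

β2 |Sf1  (Sf1 (Sf) sets flow on bond)
β3 |J2  (Se1 (Se) sets effort on bond)
β0 |J1  (common-e at J2 fixed by 3)
β1 |I1  (J1 effort already set via bond 0)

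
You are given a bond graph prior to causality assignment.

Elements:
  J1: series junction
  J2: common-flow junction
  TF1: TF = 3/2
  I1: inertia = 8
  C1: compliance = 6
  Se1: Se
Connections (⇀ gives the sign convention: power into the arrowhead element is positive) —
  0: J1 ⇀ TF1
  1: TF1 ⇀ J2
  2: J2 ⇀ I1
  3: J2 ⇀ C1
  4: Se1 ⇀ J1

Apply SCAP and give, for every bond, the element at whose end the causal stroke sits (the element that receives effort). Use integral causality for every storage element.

b4 |J1  (Se1 (Se) sets effort on bond)
b0 |TF1  (only one flow-in slot at J1)
b1 |J2  (through TF1, causality passes straight; one stroke at TF1)
b2 |I1  (I1 integral (f out))
b3 |J2  (common-f at J2 fixed by 2)

b0 →TF1
b1 →J2
b2 →I1
b3 →J2
b4 →J1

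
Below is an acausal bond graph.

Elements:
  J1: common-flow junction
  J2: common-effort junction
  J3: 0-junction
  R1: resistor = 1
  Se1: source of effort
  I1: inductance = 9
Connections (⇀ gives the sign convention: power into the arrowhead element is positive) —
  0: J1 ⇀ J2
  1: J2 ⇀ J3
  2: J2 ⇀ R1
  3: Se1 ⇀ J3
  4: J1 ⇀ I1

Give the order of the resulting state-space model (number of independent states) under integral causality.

1  (I1 all integral)

#3 |J3  (Se1: effort source, stroke at far end)
#1 |J2  (0-jn J3 has e-setter on 3)
#0 |J1  (0-jn J2 has e-setter on 1)
#2 |R1  (J2 effort already set via bond 1)
#4 |I1  (closing 1-jn rule on J1)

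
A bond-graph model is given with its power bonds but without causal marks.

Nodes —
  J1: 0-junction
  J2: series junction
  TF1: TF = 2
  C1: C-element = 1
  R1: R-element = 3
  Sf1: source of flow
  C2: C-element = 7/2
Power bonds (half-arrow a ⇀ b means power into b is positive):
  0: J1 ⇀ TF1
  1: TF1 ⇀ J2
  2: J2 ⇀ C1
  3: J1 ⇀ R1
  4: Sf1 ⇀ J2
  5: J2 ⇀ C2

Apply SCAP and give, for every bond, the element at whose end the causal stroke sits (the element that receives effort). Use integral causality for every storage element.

bond 4 stroke at Sf1  (source Sf1 imposes f)
bond 1 stroke at J2  (common-f at J2 fixed by 4)
bond 2 stroke at J2  (common-f at J2 fixed by 4)
bond 5 stroke at J2  (common-f at J2 fixed by 4)
bond 0 stroke at TF1  (TF TF1: opposite of bond 1)
bond 3 stroke at J1  (J1 needs exactly one e-in)

b0 |TF1
b1 |J2
b2 |J2
b3 |J1
b4 |Sf1
b5 |J2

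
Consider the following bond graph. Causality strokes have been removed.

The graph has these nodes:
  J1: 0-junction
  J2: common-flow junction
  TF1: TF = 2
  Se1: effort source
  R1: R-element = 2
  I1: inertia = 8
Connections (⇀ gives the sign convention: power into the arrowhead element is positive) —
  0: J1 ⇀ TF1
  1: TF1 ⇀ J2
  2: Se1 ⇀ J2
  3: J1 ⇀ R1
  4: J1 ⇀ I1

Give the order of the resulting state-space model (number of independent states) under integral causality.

bond 2 stroke at J2  (source Se1 imposes e)
bond 1 stroke at TF1  (J2: last free bond brings flow in)
bond 0 stroke at J1  (TF TF1: opposite of bond 1)
bond 3 stroke at R1  (0-jn J1 has e-setter on 0)
bond 4 stroke at I1  (common-e at J1 fixed by 0)

1  (I1 all integral)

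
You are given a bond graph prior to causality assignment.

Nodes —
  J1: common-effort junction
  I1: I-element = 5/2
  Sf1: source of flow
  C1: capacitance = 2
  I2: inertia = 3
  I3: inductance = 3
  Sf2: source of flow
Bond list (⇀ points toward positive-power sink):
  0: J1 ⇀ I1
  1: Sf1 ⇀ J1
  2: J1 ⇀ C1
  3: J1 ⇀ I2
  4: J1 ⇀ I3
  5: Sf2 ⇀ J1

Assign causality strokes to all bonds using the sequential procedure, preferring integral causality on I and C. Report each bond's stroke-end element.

#0 stroke at I1
#1 stroke at Sf1
#2 stroke at J1
#3 stroke at I2
#4 stroke at I3
#5 stroke at Sf2

b1 stroke→Sf1  (Sf1 fixes flow; stroke at Sf1)
b5 stroke→Sf2  (Sf2: flow source, stroke at near end)
b0 stroke→I1  (prefer integral on I1)
b2 stroke→J1  (C1: C, integral causality)
b3 stroke→I2  (J1: bond 2 brought effort, rest push out)
b4 stroke→I3  (J1 effort already set via bond 2)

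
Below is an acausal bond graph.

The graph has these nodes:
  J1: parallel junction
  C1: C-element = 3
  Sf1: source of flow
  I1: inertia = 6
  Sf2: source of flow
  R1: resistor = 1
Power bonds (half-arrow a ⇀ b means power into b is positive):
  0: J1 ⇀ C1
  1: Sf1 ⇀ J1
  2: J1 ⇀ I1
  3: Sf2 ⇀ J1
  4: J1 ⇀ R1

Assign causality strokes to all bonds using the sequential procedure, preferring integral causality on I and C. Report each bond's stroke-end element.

bond 1 →Sf1  (Sf1 fixes flow; stroke at Sf1)
bond 3 →Sf2  (source Sf2 imposes f)
bond 0 →J1  (C1 integral (e out))
bond 2 →I1  (0-jn J1 has e-setter on 0)
bond 4 →R1  (J1 effort already set via bond 0)

bond 0 stroke→J1
bond 1 stroke→Sf1
bond 2 stroke→I1
bond 3 stroke→Sf2
bond 4 stroke→R1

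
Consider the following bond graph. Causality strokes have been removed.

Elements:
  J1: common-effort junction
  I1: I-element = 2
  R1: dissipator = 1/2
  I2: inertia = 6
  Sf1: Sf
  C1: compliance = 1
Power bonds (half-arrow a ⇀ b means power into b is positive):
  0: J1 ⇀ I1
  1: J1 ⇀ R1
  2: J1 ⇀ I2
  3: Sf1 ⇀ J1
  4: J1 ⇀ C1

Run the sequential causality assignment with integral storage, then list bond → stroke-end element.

#0 |I1
#1 |R1
#2 |I2
#3 |Sf1
#4 |J1

b3 stroke at Sf1  (Sf1 fixes flow; stroke at Sf1)
b0 stroke at I1  (prefer integral on I1)
b2 stroke at I2  (I2 outputs flow p/I2)
b4 stroke at J1  (prefer integral on C1)
b1 stroke at R1  (J1: bond 4 brought effort, rest push out)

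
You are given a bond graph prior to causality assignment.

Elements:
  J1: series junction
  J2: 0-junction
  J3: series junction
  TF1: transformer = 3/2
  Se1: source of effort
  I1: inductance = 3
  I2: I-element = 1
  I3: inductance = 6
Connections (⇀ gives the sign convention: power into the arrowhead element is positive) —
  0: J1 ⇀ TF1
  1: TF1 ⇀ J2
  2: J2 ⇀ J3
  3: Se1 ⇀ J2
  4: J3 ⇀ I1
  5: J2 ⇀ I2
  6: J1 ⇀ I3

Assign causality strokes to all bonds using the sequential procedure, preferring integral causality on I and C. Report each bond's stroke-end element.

bond 3 →J2  (source Se1 imposes e)
bond 1 →TF1  (J2 effort already set via bond 3)
bond 2 →J3  (J2: bond 3 brought effort, rest push out)
bond 5 →I2  (common-e at J2 fixed by 3)
bond 4 →I1  (only one flow-in slot at J3)
bond 0 →J1  (through TF1, causality passes straight; one stroke at TF1)
bond 6 →I3  (closing 1-jn rule on J1)

b0 |J1
b1 |TF1
b2 |J3
b3 |J2
b4 |I1
b5 |I2
b6 |I3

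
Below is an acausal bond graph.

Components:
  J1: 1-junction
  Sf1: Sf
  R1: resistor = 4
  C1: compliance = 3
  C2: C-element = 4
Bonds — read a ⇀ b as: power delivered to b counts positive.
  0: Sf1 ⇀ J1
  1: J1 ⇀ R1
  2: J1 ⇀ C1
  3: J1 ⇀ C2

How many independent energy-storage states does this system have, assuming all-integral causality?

b0 |Sf1  (Sf1: flow source, stroke at near end)
b1 |J1  (J1 flow already set via bond 0)
b2 |J1  (J1 flow already set via bond 0)
b3 |J1  (1-jn J1 has f-setter on 0)

2  (C1, C2 all integral)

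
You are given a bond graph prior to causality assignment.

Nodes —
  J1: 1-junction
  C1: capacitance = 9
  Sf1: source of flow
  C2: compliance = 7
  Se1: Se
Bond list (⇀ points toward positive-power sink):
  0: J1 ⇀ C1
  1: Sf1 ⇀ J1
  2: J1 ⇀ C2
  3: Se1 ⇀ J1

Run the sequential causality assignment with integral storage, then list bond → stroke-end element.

β1 stroke at Sf1  (Sf1 (Sf) sets flow on bond)
β3 stroke at J1  (source Se1 imposes e)
β0 stroke at J1  (common-f at J1 fixed by 1)
β2 stroke at J1  (J1 flow already set via bond 1)

b0 |J1
b1 |Sf1
b2 |J1
b3 |J1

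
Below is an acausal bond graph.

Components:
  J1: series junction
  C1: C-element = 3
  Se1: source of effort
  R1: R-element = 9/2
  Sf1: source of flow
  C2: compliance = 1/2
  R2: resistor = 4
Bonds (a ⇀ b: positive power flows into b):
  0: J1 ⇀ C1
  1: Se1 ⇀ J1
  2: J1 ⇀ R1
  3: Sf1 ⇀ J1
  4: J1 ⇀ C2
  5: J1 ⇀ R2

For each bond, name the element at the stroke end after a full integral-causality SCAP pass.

b1 →J1  (Se1 fixes effort; stroke away)
b3 →Sf1  (source Sf1 imposes f)
b0 →J1  (1-jn J1 has f-setter on 3)
b2 →J1  (common-f at J1 fixed by 3)
b4 →J1  (J1: bond 3 brought flow, rest push out)
b5 →J1  (1-jn J1 has f-setter on 3)

#0 |J1
#1 |J1
#2 |J1
#3 |Sf1
#4 |J1
#5 |J1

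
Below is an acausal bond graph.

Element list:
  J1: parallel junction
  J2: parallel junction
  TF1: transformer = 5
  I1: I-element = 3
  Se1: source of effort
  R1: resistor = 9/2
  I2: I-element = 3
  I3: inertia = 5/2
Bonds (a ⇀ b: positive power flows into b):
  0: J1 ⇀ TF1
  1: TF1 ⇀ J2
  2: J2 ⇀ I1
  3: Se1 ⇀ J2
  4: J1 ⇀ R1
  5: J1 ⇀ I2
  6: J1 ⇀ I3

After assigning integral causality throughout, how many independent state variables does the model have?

bond 3 →J2  (Se1: effort source, stroke at far end)
bond 1 →TF1  (J2: bond 3 brought effort, rest push out)
bond 2 →I1  (J2 effort already set via bond 3)
bond 0 →J1  (TF1: transformer flips bond 1)
bond 4 →R1  (common-e at J1 fixed by 0)
bond 5 →I2  (J1: bond 0 brought effort, rest push out)
bond 6 →I3  (0-jn J1 has e-setter on 0)

3  (I1, I2, I3 all integral)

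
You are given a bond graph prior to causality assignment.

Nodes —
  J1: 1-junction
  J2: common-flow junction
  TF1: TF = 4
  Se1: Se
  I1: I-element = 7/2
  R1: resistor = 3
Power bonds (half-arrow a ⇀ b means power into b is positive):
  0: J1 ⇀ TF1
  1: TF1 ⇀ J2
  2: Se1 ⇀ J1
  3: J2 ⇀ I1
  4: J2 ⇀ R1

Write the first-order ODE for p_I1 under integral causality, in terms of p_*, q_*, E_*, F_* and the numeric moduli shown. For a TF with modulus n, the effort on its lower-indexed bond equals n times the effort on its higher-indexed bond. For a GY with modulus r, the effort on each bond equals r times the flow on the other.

dp_I1/dt = E_Se1/4 - 6*p_I1/7

b2 →J1  (Se1: effort source, stroke at far end)
b0 →TF1  (only one flow-in slot at J1)
b1 →J2  (TF TF1: opposite of bond 0)
b3 →I1  (I1: I, integral causality)
b4 →J2  (J2 flow already set via bond 3)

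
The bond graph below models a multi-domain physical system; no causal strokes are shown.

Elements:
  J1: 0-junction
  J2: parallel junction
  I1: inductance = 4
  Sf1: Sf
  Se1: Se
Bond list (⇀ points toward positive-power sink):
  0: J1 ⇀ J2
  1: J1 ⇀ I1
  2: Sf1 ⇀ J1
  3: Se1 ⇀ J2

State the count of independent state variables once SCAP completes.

#2 stroke at Sf1  (Sf1 (Sf) sets flow on bond)
#3 stroke at J2  (Se1 fixes effort; stroke away)
#0 stroke at J1  (common-e at J2 fixed by 3)
#1 stroke at I1  (J1 effort already set via bond 0)

1  (I1 all integral)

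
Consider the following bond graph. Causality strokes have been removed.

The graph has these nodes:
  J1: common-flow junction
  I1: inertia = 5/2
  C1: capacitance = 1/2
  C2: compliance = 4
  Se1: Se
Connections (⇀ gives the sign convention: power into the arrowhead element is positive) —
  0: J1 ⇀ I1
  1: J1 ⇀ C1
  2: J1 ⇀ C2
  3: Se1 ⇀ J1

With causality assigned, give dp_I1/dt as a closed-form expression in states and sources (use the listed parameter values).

dp_I1/dt = E_Se1 - 2*q_C1 - q_C2/4

#3 stroke→J1  (Se1 fixes effort; stroke away)
#0 stroke→I1  (I1 outputs flow p/I1)
#1 stroke→J1  (1-jn J1 has f-setter on 0)
#2 stroke→J1  (J1 flow already set via bond 0)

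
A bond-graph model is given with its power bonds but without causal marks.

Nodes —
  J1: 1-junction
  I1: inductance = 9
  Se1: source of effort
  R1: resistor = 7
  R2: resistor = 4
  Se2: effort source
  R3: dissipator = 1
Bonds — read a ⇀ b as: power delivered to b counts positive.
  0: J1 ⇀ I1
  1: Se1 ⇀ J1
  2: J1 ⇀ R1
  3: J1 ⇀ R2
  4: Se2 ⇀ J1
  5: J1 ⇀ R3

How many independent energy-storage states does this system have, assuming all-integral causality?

bond 1 |J1  (Se1: effort source, stroke at far end)
bond 4 |J1  (Se2 fixes effort; stroke away)
bond 0 |I1  (I1 integral (f out))
bond 2 |J1  (J1 flow already set via bond 0)
bond 3 |J1  (common-f at J1 fixed by 0)
bond 5 |J1  (J1 flow already set via bond 0)

1  (I1 all integral)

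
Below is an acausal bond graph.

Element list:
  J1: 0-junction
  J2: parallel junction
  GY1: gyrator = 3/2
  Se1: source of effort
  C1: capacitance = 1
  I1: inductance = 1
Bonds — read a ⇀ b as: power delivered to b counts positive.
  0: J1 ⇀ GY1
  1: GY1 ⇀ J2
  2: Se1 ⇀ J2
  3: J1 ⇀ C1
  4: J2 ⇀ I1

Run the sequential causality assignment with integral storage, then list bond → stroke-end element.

b2 →J2  (Se1: effort source, stroke at far end)
b1 →GY1  (common-e at J2 fixed by 2)
b4 →I1  (J2: bond 2 brought effort, rest push out)
b0 →GY1  (GY GY1: same side as bond 1)
b3 →J1  (J1: last free bond brings effort in)

b0 stroke→GY1
b1 stroke→GY1
b2 stroke→J2
b3 stroke→J1
b4 stroke→I1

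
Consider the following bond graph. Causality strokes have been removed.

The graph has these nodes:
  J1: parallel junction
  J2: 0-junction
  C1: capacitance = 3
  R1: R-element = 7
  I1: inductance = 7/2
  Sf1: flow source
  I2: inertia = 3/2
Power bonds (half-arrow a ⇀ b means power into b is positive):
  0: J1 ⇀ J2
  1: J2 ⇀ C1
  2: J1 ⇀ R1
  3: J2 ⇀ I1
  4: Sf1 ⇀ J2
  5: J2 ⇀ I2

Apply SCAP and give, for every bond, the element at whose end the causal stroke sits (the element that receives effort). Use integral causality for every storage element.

#0 →J1
#1 →J2
#2 →R1
#3 →I1
#4 →Sf1
#5 →I2

β4 stroke→Sf1  (Sf1: flow source, stroke at near end)
β1 stroke→J2  (C1 outputs effort q/C1)
β0 stroke→J1  (J2 effort already set via bond 1)
β3 stroke→I1  (J2: bond 1 brought effort, rest push out)
β5 stroke→I2  (0-jn J2 has e-setter on 1)
β2 stroke→R1  (J1: bond 0 brought effort, rest push out)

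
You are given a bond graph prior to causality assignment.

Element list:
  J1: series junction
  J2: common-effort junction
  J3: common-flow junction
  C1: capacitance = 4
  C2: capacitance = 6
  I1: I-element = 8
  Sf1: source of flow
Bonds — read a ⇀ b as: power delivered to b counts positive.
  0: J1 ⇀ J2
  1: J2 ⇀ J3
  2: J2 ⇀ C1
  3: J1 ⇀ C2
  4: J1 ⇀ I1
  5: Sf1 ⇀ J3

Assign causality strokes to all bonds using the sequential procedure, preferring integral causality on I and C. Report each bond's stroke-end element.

bond 0 stroke→J1
bond 1 stroke→J3
bond 2 stroke→J2
bond 3 stroke→J1
bond 4 stroke→I1
bond 5 stroke→Sf1

b5 |Sf1  (Sf1 (Sf) sets flow on bond)
b1 |J3  (1-jn J3 has f-setter on 5)
b2 |J2  (prefer integral on C1)
b0 |J1  (0-jn J2 has e-setter on 2)
b3 |J1  (prefer integral on C2)
b4 |I1  (J1 needs exactly one f-in)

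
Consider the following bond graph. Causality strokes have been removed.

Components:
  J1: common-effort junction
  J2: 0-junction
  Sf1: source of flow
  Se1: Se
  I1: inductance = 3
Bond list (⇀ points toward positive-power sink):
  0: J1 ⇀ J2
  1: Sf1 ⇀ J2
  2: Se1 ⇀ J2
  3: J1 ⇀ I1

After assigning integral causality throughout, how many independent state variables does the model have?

bond 1 →Sf1  (Sf1 (Sf) sets flow on bond)
bond 2 →J2  (Se1: effort source, stroke at far end)
bond 0 →J1  (common-e at J2 fixed by 2)
bond 3 →I1  (J1: bond 0 brought effort, rest push out)

1  (I1 all integral)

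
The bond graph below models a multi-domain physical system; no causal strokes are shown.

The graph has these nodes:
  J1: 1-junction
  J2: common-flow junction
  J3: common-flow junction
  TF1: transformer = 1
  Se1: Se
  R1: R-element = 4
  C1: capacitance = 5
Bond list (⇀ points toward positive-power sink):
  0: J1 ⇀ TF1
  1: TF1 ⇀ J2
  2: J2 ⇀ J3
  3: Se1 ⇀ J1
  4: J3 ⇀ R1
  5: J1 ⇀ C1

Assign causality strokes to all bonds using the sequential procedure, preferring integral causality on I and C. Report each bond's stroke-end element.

β3 →J1  (source Se1 imposes e)
β5 →J1  (C1: C, integral causality)
β0 →TF1  (closing 1-jn rule on J1)
β1 →J2  (TF TF1: opposite of bond 0)
β2 →J3  (only one flow-in slot at J2)
β4 →R1  (J3 needs exactly one f-in)

β0 stroke→TF1
β1 stroke→J2
β2 stroke→J3
β3 stroke→J1
β4 stroke→R1
β5 stroke→J1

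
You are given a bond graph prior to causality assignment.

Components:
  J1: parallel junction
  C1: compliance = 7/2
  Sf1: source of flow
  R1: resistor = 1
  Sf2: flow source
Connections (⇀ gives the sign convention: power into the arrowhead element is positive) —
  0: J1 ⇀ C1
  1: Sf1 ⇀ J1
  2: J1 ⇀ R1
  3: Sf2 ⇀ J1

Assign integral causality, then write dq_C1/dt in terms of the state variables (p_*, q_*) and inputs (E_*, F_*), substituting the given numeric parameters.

dq_C1/dt = F_Sf1 + F_Sf2 - 2*q_C1/7

b1 |Sf1  (source Sf1 imposes f)
b3 |Sf2  (Sf2 fixes flow; stroke at Sf2)
b0 |J1  (C1 integral (e out))
b2 |R1  (0-jn J1 has e-setter on 0)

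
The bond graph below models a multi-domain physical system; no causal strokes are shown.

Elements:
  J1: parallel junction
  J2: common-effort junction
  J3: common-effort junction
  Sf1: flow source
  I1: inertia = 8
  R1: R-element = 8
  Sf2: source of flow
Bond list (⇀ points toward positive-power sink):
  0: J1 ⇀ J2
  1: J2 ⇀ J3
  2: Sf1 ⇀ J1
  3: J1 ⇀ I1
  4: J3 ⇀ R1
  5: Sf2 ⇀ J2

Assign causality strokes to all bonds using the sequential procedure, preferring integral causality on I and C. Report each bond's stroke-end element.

bond 2 stroke→Sf1  (Sf1 (Sf) sets flow on bond)
bond 5 stroke→Sf2  (Sf2 (Sf) sets flow on bond)
bond 3 stroke→I1  (I1 integral (f out))
bond 0 stroke→J1  (J1 needs exactly one e-in)
bond 1 stroke→J2  (closing 0-jn rule on J2)
bond 4 stroke→J3  (J3: last free bond brings effort in)

bond 0 stroke→J1
bond 1 stroke→J2
bond 2 stroke→Sf1
bond 3 stroke→I1
bond 4 stroke→J3
bond 5 stroke→Sf2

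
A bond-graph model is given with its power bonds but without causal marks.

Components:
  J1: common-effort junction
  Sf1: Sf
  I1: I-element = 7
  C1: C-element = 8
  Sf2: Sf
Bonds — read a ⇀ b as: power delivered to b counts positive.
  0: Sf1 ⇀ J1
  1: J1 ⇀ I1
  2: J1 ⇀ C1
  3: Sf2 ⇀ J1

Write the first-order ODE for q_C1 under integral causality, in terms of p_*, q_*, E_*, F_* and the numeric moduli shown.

β0 |Sf1  (Sf1 fixes flow; stroke at Sf1)
β3 |Sf2  (Sf2 fixes flow; stroke at Sf2)
β1 |I1  (I1: I, integral causality)
β2 |J1  (closing 0-jn rule on J1)

dq_C1/dt = F_Sf1 + F_Sf2 - p_I1/7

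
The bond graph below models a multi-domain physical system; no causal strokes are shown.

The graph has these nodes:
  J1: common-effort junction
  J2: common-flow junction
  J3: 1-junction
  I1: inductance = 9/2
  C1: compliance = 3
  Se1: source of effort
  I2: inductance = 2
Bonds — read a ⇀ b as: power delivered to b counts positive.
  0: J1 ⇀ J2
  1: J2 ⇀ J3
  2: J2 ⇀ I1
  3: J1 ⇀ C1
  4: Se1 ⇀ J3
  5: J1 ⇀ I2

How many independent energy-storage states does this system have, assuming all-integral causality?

β4 stroke at J3  (Se1: effort source, stroke at far end)
β1 stroke at J2  (closing 1-jn rule on J3)
β2 stroke at I1  (I1 integral (f out))
β0 stroke at J2  (1-jn J2 has f-setter on 2)
β3 stroke at J1  (C1 integral (e out))
β5 stroke at I2  (J1 effort already set via bond 3)

3  (C1, I1, I2 all integral)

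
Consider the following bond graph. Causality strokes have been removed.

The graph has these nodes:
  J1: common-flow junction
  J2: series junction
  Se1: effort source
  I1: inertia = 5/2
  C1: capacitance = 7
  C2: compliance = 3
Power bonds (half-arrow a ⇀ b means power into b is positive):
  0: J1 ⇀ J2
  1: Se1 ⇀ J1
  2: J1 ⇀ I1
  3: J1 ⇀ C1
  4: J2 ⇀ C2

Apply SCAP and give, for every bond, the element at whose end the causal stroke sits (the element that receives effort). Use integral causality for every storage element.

#1 stroke→J1  (Se1: effort source, stroke at far end)
#2 stroke→I1  (I1 integral (f out))
#0 stroke→J1  (common-f at J1 fixed by 2)
#3 stroke→J1  (common-f at J1 fixed by 2)
#4 stroke→J2  (common-f at J2 fixed by 0)

b0 stroke at J1
b1 stroke at J1
b2 stroke at I1
b3 stroke at J1
b4 stroke at J2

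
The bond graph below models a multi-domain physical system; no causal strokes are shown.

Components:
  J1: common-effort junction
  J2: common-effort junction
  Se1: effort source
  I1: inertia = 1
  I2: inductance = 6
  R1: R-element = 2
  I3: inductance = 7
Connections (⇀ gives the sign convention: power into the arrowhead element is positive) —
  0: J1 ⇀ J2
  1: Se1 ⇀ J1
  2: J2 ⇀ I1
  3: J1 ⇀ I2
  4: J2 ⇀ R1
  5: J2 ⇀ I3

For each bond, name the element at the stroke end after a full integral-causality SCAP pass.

b0 |J2
b1 |J1
b2 |I1
b3 |I2
b4 |R1
b5 |I3

β1 stroke at J1  (Se1: effort source, stroke at far end)
β0 stroke at J2  (J1: bond 1 brought effort, rest push out)
β3 stroke at I2  (common-e at J1 fixed by 1)
β2 stroke at I1  (0-jn J2 has e-setter on 0)
β4 stroke at R1  (J2 effort already set via bond 0)
β5 stroke at I3  (J2 effort already set via bond 0)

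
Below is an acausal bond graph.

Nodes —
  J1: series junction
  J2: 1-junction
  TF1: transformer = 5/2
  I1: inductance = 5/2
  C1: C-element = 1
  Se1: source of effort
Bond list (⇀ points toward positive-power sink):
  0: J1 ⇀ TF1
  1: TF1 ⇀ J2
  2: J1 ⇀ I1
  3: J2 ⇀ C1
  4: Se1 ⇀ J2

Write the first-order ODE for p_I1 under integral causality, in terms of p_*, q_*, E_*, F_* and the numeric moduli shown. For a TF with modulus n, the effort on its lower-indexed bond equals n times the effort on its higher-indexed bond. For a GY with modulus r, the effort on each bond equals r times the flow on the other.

#4 |J2  (Se1: effort source, stroke at far end)
#2 |I1  (prefer integral on I1)
#0 |J1  (common-f at J1 fixed by 2)
#1 |TF1  (TF1: transformer flips bond 0)
#3 |J2  (J2: bond 1 brought flow, rest push out)

dp_I1/dt = 5*E_Se1/2 - 5*q_C1/2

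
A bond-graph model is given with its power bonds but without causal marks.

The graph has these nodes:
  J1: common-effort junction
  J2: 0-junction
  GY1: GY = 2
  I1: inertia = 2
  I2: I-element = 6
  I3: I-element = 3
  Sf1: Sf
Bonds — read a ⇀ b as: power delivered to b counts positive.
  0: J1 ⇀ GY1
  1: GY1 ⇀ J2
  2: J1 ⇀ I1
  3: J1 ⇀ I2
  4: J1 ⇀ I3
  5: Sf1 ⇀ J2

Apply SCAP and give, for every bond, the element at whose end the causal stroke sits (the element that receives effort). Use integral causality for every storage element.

b5 |Sf1  (Sf1: flow source, stroke at near end)
b1 |J2  (only one effort-in slot at J2)
b0 |J1  (GY1 both-in/both-out from 1)
b2 |I1  (common-e at J1 fixed by 0)
b3 |I2  (J1 effort already set via bond 0)
b4 |I3  (J1: bond 0 brought effort, rest push out)

#0 →J1
#1 →J2
#2 →I1
#3 →I2
#4 →I3
#5 →Sf1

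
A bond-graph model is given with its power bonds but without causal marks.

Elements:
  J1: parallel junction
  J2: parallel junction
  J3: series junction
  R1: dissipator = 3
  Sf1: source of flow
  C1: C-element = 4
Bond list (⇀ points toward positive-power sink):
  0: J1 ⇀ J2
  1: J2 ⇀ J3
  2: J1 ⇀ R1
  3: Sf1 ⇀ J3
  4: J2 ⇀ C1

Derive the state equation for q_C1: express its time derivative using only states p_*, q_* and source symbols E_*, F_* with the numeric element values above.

#3 →Sf1  (Sf1 (Sf) sets flow on bond)
#1 →J3  (common-f at J3 fixed by 3)
#4 →J2  (C1 outputs effort q/C1)
#0 →J1  (common-e at J2 fixed by 4)
#2 →R1  (J1 effort already set via bond 0)

dq_C1/dt = -F_Sf1 - q_C1/12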